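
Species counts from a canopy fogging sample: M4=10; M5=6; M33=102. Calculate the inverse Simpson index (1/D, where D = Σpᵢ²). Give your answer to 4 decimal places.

Total N = 10+6+102 = 118, so the proportions are 0.0847458, 0.0508475, 0.8644068 (working shown to 7 dp, full precision carried).
D = 0.0847458² + 0.0508475² + 0.8644068² = 0.0071818 + 0.0025855 + 0.7471991 = 0.7569664.
So 1/D = 1.321063, i.e. 1.3211 to 4 decimal places.

1.3211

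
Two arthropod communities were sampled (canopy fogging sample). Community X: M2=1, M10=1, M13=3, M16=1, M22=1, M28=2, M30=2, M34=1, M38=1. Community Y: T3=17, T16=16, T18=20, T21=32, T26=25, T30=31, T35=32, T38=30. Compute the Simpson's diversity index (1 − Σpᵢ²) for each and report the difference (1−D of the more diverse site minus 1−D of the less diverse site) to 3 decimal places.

Community X: N=13, proportions 0.0769231, 0.0769231, 0.2307692, 0.0769231, 0.0769231, 0.1538462, 0.1538462, 0.0769231, 0.0769231, giving 1−D = 0.8639053 (working shown to 7 dp, full precision carried).
Community Y: N=203, proportions 0.0837438, 0.0788177, 0.0985222, 0.1576355, 0.1231527, 0.1527094, 0.1576355, 0.1477833, giving 1−D = 0.8670436.
Difference = |0.8639053 − 0.8670436| = 0.0031383, i.e. 0.003 to 3 decimal places.

0.003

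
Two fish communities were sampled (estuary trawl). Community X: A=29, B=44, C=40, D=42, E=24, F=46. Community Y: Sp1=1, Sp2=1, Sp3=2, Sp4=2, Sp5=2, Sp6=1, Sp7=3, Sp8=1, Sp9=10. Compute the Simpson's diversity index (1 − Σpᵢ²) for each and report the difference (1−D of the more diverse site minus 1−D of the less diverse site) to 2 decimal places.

Community X: N=225, proportions 0.1289, 0.1956, 0.1778, 0.1867, 0.1067, 0.2044, giving 1−D = 0.8255 (working shown to 4 dp, full precision carried).
Community Y: N=23, proportions 0.0435, 0.0435, 0.087, 0.087, 0.087, 0.0435, 0.1304, 0.0435, 0.4348, giving 1−D = 0.7637.
Difference = |0.8255 − 0.7637| = 0.0618, i.e. 0.06 to 2 decimal places.

0.06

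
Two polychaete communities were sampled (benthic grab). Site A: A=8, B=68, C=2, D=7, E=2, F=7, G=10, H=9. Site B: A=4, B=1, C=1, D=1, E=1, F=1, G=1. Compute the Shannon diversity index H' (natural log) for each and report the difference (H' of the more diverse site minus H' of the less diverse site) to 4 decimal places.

Site A: N=113, proportions 0.07079646, 0.601769912, 0.017699115, 0.061946903, 0.017699115, 0.061946903, 0.088495575, 0.079646018, giving H' = 1.396606764 (working shown to 9 dp, full precision carried).
Site B: N=10, proportions 0.4, 0.1, 0.1, 0.1, 0.1, 0.1, 0.1, giving H' = 1.748067349.
Difference = |1.396606764 − 1.748067349| = 0.351460585, i.e. 0.3515 to 4 decimal places.

0.3515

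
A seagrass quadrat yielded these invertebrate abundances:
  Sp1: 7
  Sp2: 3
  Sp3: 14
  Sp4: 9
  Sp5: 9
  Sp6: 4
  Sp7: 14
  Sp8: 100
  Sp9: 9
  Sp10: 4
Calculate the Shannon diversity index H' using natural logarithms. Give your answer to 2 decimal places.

1.56

Total N = 7+3+14+9+9+4+14+100+9+4 = 173, so the proportions are 0.0405, 0.0173, 0.0809, 0.052, 0.052, 0.0231, 0.0809, 0.578, 0.052, 0.0231 (working shown to 4 dp, full precision carried).
Each pᵢ ln pᵢ term: 0.0405×(-3.2074)=-0.1298, 0.0173×(-4.0547)=-0.0703, 0.0809×(-2.5142)=-0.2035, 0.052×(-2.9561)=-0.1538, 0.052×(-2.9561)=-0.1538, 0.0231×(-3.7670)=-0.0871, 0.0809×(-2.5142)=-0.2035, 0.578×(-0.5481)=-0.3168, 0.052×(-2.9561)=-0.1538, 0.0231×(-3.7670)=-0.0871.
Sum = -1.5594, so H' = 1.56.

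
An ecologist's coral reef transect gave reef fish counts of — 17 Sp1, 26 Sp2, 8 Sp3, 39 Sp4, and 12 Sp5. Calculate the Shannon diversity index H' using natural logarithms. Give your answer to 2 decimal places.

1.47

Total N = 17+26+8+39+12 = 102, so the proportions are 0.1667, 0.2549, 0.0784, 0.3824, 0.1176 (working shown to 4 dp, full precision carried).
Each pᵢ ln pᵢ term: 0.1667×(-1.7918)=-0.2986, 0.2549×(-1.3669)=-0.3484, 0.0784×(-2.5455)=-0.1996, 0.3824×(-0.9614)=-0.3676, 0.1176×(-2.1401)=-0.2518.
Sum = -1.4661, so H' = 1.47.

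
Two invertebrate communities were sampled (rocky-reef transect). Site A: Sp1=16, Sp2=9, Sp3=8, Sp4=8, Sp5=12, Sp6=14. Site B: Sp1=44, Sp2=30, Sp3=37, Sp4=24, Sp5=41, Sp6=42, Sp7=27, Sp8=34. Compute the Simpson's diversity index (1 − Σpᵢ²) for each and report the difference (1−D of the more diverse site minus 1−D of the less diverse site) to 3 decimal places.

Site A: N=67, proportions 0.238806, 0.134328, 0.119403, 0.119403, 0.179104, 0.208955, giving 1−D = 0.820673 (working shown to 6 dp, full precision carried).
Site B: N=279, proportions 0.157706, 0.107527, 0.132616, 0.086022, 0.146953, 0.150538, 0.096774, 0.121864, giving 1−D = 0.870107.
Difference = |0.820673 − 0.870107| = 0.049434, i.e. 0.049 to 3 decimal places.

0.049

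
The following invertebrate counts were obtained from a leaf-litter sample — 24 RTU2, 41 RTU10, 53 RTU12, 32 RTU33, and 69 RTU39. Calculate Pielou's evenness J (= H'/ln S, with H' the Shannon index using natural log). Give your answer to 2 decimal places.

Total N = 24+41+53+32+69 = 219, so the proportions are 0.1096, 0.1872, 0.242, 0.1461, 0.3151 (working shown to 4 dp, full precision carried).
H' = −Σ pᵢ ln pᵢ = −((-0.2423) + (-0.3137) + (-0.3434) + (-0.2810) + (-0.3639)) = 1.5443.
With S = 5 species, ln S = 1.6094, so J = 1.5443/1.6094 = 0.9595, i.e. 0.96 to 2 decimal places.

0.96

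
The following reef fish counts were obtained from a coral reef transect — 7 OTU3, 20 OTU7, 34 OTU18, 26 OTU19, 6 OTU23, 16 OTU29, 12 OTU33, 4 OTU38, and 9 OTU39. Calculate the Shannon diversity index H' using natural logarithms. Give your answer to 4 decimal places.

1.9994

Total N = 7+20+34+26+6+16+12+4+9 = 134, so the proportions are 0.052239, 0.149254, 0.253731, 0.19403, 0.044776, 0.119403, 0.089552, 0.029851, 0.067164 (working shown to 6 dp, full precision carried).
Each pᵢ ln pᵢ term: 0.052239×(-2.951930)=-0.154205, 0.149254×(-1.902108)=-0.283897, 0.253731×(-1.371479)=-0.347987, 0.19403×(-1.639743)=-0.318159, 0.044776×(-3.106080)=-0.139078, 0.119403×(-2.125251)=-0.253761, 0.089552×(-2.412933)=-0.216084, 0.029851×(-3.511545)=-0.104822, 0.067164×(-2.700615)=-0.181385.
Sum = -1.999378, so H' = 1.9994.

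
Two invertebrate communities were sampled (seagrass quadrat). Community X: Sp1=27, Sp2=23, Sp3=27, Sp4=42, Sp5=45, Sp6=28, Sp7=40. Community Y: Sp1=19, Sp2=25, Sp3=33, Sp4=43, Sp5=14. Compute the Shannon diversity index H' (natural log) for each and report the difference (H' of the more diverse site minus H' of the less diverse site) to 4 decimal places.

Community X: N=232, proportions 0.116379, 0.099138, 0.116379, 0.181034, 0.193966, 0.12069, 0.172414, giving H' = 1.915572 (working shown to 6 dp, full precision carried).
Community Y: N=134, proportions 0.141791, 0.186567, 0.246269, 0.320896, 0.104478, giving H' = 1.536053.
Difference = |1.915572 − 1.536053| = 0.379519, i.e. 0.3795 to 4 decimal places.

0.3795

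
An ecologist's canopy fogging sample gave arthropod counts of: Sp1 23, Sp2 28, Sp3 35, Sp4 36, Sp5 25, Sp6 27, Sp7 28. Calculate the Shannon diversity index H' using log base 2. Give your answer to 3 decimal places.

2.790

Total N = 23+28+35+36+25+27+28 = 202, so the proportions are 0.11386, 0.13861, 0.17327, 0.17822, 0.12376, 0.13366, 0.13861 (working shown to 5 dp, full precision carried).
Each pᵢ log₂ pᵢ term: 0.11386×(-3.13465)=-0.35692, 0.13861×(-2.85086)=-0.39517, 0.17327×(-2.52893)=-0.43818, 0.17822×(-2.48829)=-0.44346, 0.12376×(-3.01436)=-0.37306, 0.13366×(-2.90332)=-0.38807, 0.13861×(-2.85086)=-0.39517.
Sum = -2.79002, so H' = 2.790.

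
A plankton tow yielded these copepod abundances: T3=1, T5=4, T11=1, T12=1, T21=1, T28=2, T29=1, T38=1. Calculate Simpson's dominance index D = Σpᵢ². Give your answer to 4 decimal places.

Total N = 1+4+1+1+1+2+1+1 = 12, so the proportions are 0.083333, 0.333333, 0.083333, 0.083333, 0.083333, 0.166667, 0.083333, 0.083333 (working shown to 6 dp, full precision carried).
D = 0.083333² + 0.333333² + 0.083333² + 0.083333² + 0.083333² + 0.166667² + 0.083333² + 0.083333² = 0.006944 + 0.111111 + 0.006944 + 0.006944 + 0.006944 + 0.027778 + 0.006944 + 0.006944 = 0.180556.
To 4 decimal places, D = 0.1806.

0.1806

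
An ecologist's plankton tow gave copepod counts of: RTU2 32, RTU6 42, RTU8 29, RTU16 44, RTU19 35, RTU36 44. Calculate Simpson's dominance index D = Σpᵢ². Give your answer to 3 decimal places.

Total N = 32+42+29+44+35+44 = 226, so the proportions are 0.14159, 0.18584, 0.12832, 0.19469, 0.15487, 0.19469 (working shown to 5 dp, full precision carried).
D = 0.14159² + 0.18584² + 0.12832² + 0.19469² + 0.15487² + 0.19469² = 0.02005 + 0.03454 + 0.01647 + 0.03790 + 0.02398 + 0.03790 = 0.17084.
To 3 decimal places, D = 0.171.

0.171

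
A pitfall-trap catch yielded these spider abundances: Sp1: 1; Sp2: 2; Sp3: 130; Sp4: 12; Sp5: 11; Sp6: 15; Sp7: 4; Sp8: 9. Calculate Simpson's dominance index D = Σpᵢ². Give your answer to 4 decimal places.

Total N = 1+2+130+12+11+15+4+9 = 184, so the proportions are 0.005435, 0.01087, 0.706522, 0.065217, 0.059783, 0.081522, 0.021739, 0.048913 (working shown to 6 dp, full precision carried).
D = 0.005435² + 0.01087² + 0.706522² + 0.065217² + 0.059783² + 0.081522² + 0.021739² + 0.048913² = 0.000030 + 0.000118 + 0.499173 + 0.004253 + 0.003574 + 0.006646 + 0.000473 + 0.002392 = 0.516659.
To 4 decimal places, D = 0.5167.

0.5167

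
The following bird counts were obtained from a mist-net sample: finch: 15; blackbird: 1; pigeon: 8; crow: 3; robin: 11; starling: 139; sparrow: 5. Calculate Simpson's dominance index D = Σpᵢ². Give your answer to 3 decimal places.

Total N = 15+1+8+3+11+139+5 = 182, so the proportions are 0.08242, 0.00549, 0.04396, 0.01648, 0.06044, 0.76374, 0.02747 (working shown to 5 dp, full precision carried).
D = 0.08242² + 0.00549² + 0.04396² + 0.01648² + 0.06044² + 0.76374² + 0.02747² = 0.00679 + 0.00003 + 0.00193 + 0.00027 + 0.00365 + 0.58329 + 0.00075 = 0.59673.
To 3 decimal places, D = 0.597.

0.597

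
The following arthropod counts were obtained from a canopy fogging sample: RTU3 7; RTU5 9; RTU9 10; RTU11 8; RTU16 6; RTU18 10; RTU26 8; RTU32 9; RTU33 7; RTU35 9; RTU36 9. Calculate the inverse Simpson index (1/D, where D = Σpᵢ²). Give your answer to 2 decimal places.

10.77

Total N = 7+9+10+8+6+10+8+9+7+9+9 = 92, so the proportions are 0.076087, 0.0978261, 0.1086957, 0.0869565, 0.0652174, 0.1086957, 0.0869565, 0.0978261, 0.076087, 0.0978261, 0.0978261 (working shown to 7 dp, full precision carried).
D = 0.076087² + 0.0978261² + 0.1086957² + 0.0869565² + 0.0652174² + 0.1086957² + 0.0869565² + 0.0978261² + 0.076087² + 0.0978261² + 0.0978261² = 0.0057892 + 0.0095699 + 0.0118147 + 0.0075614 + 0.0042533 + 0.0118147 + 0.0075614 + 0.0095699 + 0.0057892 + 0.0095699 + 0.0095699 = 0.0928639.
So 1/D = 10.7684, i.e. 10.77 to 2 decimal places.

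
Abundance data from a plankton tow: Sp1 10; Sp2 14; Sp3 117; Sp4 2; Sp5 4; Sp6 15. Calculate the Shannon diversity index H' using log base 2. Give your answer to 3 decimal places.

Total N = 10+14+117+2+4+15 = 162, so the proportions are 0.06173, 0.08642, 0.72222, 0.01235, 0.02469, 0.09259 (working shown to 5 dp, full precision carried).
Each pᵢ log₂ pᵢ term: 0.06173×(-4.01792)=-0.24802, 0.08642×(-3.53250)=-0.30528, 0.72222×(-0.46949)=-0.33907, 0.01235×(-6.33985)=-0.07827, 0.02469×(-5.33985)=-0.13185, 0.09259×(-3.43296)=-0.31787.
Sum = -1.42035, so H' = 1.420.

1.420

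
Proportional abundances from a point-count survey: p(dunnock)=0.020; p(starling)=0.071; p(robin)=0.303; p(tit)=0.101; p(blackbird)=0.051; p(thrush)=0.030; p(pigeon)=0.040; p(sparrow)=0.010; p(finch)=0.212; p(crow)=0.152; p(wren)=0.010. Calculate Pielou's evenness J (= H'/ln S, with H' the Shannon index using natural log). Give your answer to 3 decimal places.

0.814

H' = −Σ pᵢ ln pᵢ = −((-0.07824) + (-0.18780) + (-0.36179) + (-0.23156) + (-0.15177) + (-0.10520) + (-0.12876) + (-0.04605) + (-0.32885) + (-0.28635) + (-0.04605)) = 1.95241 (working shown to 5 dp, full precision carried).
With S = 11 species, ln S = 2.39790, so J = 1.95241/2.39790 = 0.81422, i.e. 0.814 to 3 decimal places.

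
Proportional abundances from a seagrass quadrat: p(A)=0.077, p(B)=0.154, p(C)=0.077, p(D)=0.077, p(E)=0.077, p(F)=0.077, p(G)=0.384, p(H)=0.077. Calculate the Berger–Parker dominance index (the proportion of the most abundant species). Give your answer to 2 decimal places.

The largest proportion is 0.384, i.e. d = 0.38 to 2 decimal places.

0.38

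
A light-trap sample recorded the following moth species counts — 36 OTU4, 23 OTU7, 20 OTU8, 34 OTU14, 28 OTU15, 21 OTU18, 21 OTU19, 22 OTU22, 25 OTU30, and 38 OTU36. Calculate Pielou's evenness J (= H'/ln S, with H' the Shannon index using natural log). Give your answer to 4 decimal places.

0.9878

Total N = 36+23+20+34+28+21+21+22+25+38 = 268, so the proportions are 0.134328, 0.085821, 0.074627, 0.126866, 0.104478, 0.078358, 0.078358, 0.08209, 0.093284, 0.141791 (working shown to 6 dp, full precision carried).
H' = −Σ pᵢ ln pᵢ = −((-0.269660) + (-0.210733) + (-0.193676) + (-0.261930) + (-0.235992) + (-0.199536) + (-0.199536) + (-0.205219) + (-0.221279) + (-0.276975)) = 2.274537.
With S = 10 species, ln S = 2.302585, so J = 2.274537/2.302585 = 0.987819, i.e. 0.9878 to 4 decimal places.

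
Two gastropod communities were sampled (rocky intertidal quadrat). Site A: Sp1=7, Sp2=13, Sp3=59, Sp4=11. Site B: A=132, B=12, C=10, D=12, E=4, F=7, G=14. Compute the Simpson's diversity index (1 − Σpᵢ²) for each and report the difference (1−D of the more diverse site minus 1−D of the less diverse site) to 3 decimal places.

Site A: N=90, proportions 0.077778, 0.144444, 0.655556, 0.122222, giving 1−D = 0.528395 (working shown to 6 dp, full precision carried).
Site B: N=191, proportions 0.691099, 0.062827, 0.052356, 0.062827, 0.020942, 0.036649, 0.073298, giving 1−D = 0.504591.
Difference = |0.528395 − 0.504591| = 0.023804, i.e. 0.024 to 3 decimal places.

0.024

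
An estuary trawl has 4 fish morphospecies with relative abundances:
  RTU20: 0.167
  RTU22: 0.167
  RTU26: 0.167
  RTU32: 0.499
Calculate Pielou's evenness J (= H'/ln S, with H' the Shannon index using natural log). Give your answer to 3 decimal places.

0.897

H' = −Σ pᵢ ln pᵢ = −((-0.29889) + (-0.29889) + (-0.29889) + (-0.34688)) = 1.24355 (working shown to 5 dp, full precision carried).
With S = 4 species, ln S = 1.38629, so J = 1.24355/1.38629 = 0.89703, i.e. 0.897 to 3 decimal places.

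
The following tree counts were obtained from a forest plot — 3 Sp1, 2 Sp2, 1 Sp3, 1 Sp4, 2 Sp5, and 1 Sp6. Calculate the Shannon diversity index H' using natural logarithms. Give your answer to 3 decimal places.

Total N = 3+2+1+1+2+1 = 10, so the proportions are 0.3, 0.2, 0.1, 0.1, 0.2, 0.1 (working shown to 5 dp, full precision carried).
Each pᵢ ln pᵢ term: 0.3×(-1.20397)=-0.36119, 0.2×(-1.60944)=-0.32189, 0.1×(-2.30259)=-0.23026, 0.1×(-2.30259)=-0.23026, 0.2×(-1.60944)=-0.32189, 0.1×(-2.30259)=-0.23026.
Sum = -1.69574, so H' = 1.696.

1.696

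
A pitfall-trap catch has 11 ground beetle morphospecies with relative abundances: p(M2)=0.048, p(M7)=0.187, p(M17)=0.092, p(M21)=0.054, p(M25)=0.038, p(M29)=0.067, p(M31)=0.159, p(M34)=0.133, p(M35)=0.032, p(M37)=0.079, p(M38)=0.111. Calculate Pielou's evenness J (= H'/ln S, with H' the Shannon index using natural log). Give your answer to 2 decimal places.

0.94

H' = −Σ pᵢ ln pᵢ = −((-0.1458) + (-0.3135) + (-0.2195) + (-0.1576) + (-0.1243) + (-0.1811) + (-0.2924) + (-0.2683) + (-0.1101) + (-0.2005) + (-0.2440)) = 2.2571 (working shown to 4 dp, full precision carried).
With S = 11 species, ln S = 2.3979, so J = 2.2571/2.3979 = 0.9413, i.e. 0.94 to 2 decimal places.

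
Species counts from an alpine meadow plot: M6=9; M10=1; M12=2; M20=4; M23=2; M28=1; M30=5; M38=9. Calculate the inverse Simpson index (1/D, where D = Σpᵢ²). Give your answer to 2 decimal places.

Total N = 9+1+2+4+2+1+5+9 = 33, so the proportions are 0.272727, 0.030303, 0.060606, 0.121212, 0.060606, 0.030303, 0.151515, 0.272727 (working shown to 6 dp, full precision carried).
D = 0.272727² + 0.030303² + 0.060606² + 0.121212² + 0.060606² + 0.030303² + 0.151515² + 0.272727² = 0.074380 + 0.000918 + 0.003673 + 0.014692 + 0.003673 + 0.000918 + 0.022957 + 0.074380 = 0.195592.
So 1/D = 5.1127, i.e. 5.11 to 2 decimal places.

5.11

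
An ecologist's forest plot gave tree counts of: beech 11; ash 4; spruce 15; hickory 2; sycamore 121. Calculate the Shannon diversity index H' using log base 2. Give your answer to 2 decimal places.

Total N = 11+4+15+2+121 = 153, so the proportions are 0.0719, 0.0261, 0.098, 0.0131, 0.7908 (working shown to 4 dp, full precision carried).
Each pᵢ log₂ pᵢ term: 0.0719×(-3.7980)=-0.2731, 0.0261×(-5.2574)=-0.1374, 0.098×(-3.3505)=-0.3285, 0.0131×(-6.2574)=-0.0818, 0.7908×(-0.3385)=-0.2677.
Sum = -1.0885, so H' = 1.09.

1.09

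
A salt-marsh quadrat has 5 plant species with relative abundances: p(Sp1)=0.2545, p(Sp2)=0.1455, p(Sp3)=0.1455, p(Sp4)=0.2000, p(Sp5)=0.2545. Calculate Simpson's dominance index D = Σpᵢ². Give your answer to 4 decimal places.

0.2119

D = 0.2545² + 0.1455² + 0.1455² + 0.2² + 0.2545² = 0.064770 + 0.021170 + 0.021170 + 0.040000 + 0.064770 = 0.211881 (working shown to 6 dp, full precision carried).
To 4 decimal places, D = 0.2119.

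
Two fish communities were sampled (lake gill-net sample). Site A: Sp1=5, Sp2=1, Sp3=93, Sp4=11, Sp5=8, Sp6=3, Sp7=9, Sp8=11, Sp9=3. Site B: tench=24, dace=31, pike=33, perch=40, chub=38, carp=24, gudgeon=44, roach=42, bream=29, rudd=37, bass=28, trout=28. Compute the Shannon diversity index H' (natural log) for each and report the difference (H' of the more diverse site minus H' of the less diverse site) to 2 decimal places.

Site A: N=144, proportions 0.0347, 0.0069, 0.6458, 0.0764, 0.0556, 0.0208, 0.0625, 0.0764, 0.0208, giving H' = 1.3217 (working shown to 4 dp, full precision carried).
Site B: N=398, proportions 0.0603, 0.0779, 0.0829, 0.1005, 0.0955, 0.0603, 0.1106, 0.1055, 0.0729, 0.093, 0.0704, 0.0704, giving H' = 2.4651.
Difference = |1.3217 − 2.4651| = 1.1434, i.e. 1.14 to 2 decimal places.

1.14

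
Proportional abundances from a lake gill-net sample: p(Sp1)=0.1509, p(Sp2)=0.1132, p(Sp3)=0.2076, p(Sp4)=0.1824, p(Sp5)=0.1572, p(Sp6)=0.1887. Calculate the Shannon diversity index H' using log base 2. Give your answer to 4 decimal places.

Each pᵢ log₂ pᵢ term (working shown to 6 dp, full precision carried): 0.1509×(-2.728335)=-0.411706, 0.1132×(-3.143054)=-0.355794, 0.2076×(-2.268122)=-0.470862, 0.1824×(-2.454822)=-0.447760, 0.1572×(-2.669327)=-0.419618, 0.1887×(-2.405834)=-0.453981.
Sum = -2.559720, so H' = 2.5597.

2.5597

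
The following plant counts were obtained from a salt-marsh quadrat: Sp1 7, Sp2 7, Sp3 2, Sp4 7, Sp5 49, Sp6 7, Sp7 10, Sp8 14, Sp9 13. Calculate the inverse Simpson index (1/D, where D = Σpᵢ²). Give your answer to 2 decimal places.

Total N = 7+7+2+7+49+7+10+14+13 = 116, so the proportions are 0.060345, 0.060345, 0.017241, 0.060345, 0.422414, 0.060345, 0.086207, 0.12069, 0.112069 (working shown to 6 dp, full precision carried).
D = 0.060345² + 0.060345² + 0.017241² + 0.060345² + 0.422414² + 0.060345² + 0.086207² + 0.12069² + 0.112069² = 0.003641 + 0.003641 + 0.000297 + 0.003641 + 0.178433 + 0.003641 + 0.007432 + 0.014566 + 0.012559 = 0.227854.
So 1/D = 4.3888, i.e. 4.39 to 2 decimal places.

4.39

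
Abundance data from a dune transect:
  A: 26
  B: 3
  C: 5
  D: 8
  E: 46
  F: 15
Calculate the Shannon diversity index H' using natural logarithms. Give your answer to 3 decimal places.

Total N = 26+3+5+8+46+15 = 103, so the proportions are 0.25243, 0.02913, 0.04854, 0.07767, 0.4466, 0.14563 (working shown to 5 dp, full precision carried).
Each pᵢ ln pᵢ term: 0.25243×(-1.37663)=-0.34750, 0.02913×(-3.53612)=-0.10299, 0.04854×(-3.02529)=-0.14686, 0.07767×(-2.55529)=-0.19847, 0.4466×(-0.80609)=-0.36000, 0.14563×(-1.92668)=-0.28058.
Sum = -1.43641, so H' = 1.436.

1.436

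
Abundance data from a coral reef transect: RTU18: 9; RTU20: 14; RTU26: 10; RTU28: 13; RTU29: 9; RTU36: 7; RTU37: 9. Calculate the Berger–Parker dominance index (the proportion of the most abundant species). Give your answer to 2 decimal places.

Total N = 9+14+10+13+9+7+9 = 71, so the proportions are 0.1268, 0.1972, 0.1408, 0.1831, 0.1268, 0.0986, 0.1268 (working shown to 4 dp, full precision carried).
The largest proportion is 0.1972, i.e. d = 0.20 to 2 decimal places.

0.20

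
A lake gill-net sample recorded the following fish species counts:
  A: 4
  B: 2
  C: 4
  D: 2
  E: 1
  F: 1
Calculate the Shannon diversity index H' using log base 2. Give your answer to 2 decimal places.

Total N = 4+2+4+2+1+1 = 14, so the proportions are 0.2857, 0.1429, 0.2857, 0.1429, 0.0714, 0.0714 (working shown to 4 dp, full precision carried).
Each pᵢ log₂ pᵢ term: 0.2857×(-1.8074)=-0.5164, 0.1429×(-2.8074)=-0.4011, 0.2857×(-1.8074)=-0.5164, 0.1429×(-2.8074)=-0.4011, 0.0714×(-3.8074)=-0.2720, 0.0714×(-3.8074)=-0.2720.
Sum = -2.3788, so H' = 2.38.

2.38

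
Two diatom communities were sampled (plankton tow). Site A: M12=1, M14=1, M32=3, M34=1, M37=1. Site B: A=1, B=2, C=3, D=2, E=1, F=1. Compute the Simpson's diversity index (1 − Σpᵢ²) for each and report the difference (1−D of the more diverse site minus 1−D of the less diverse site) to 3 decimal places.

Site A: N=7, proportions 0.14286, 0.14286, 0.42857, 0.14286, 0.14286, giving 1−D = 0.73469 (working shown to 5 dp, full precision carried).
Site B: N=10, proportions 0.1, 0.2, 0.3, 0.2, 0.1, 0.1, giving 1−D = 0.80000.
Difference = |0.73469 − 0.80000| = 0.06531, i.e. 0.065 to 3 decimal places.

0.065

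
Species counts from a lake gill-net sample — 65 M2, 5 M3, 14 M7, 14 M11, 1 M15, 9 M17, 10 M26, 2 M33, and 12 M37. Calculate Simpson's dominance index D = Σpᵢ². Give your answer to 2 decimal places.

0.29

Total N = 65+5+14+14+1+9+10+2+12 = 132, so the proportions are 0.4924, 0.0379, 0.1061, 0.1061, 0.0076, 0.0682, 0.0758, 0.0152, 0.0909 (working shown to 4 dp, full precision carried).
D = 0.4924² + 0.0379² + 0.1061² + 0.1061² + 0.0076² + 0.0682² + 0.0758² + 0.0152² + 0.0909² = 0.2425 + 0.0014 + 0.0112 + 0.0112 + 0.0001 + 0.0046 + 0.0057 + 0.0002 + 0.0083 = 0.2854.
To 2 decimal places, D = 0.29.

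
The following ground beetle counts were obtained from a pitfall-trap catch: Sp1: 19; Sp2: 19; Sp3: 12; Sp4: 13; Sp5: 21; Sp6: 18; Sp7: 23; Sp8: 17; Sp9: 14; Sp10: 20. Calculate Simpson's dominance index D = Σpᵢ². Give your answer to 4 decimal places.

Total N = 19+19+12+13+21+18+23+17+14+20 = 176, so the proportions are 0.107955, 0.107955, 0.068182, 0.073864, 0.119318, 0.102273, 0.130682, 0.096591, 0.079545, 0.113636 (working shown to 6 dp, full precision carried).
D = 0.107955² + 0.107955² + 0.068182² + 0.073864² + 0.119318² + 0.102273² + 0.130682² + 0.096591² + 0.079545² + 0.113636² = 0.011654 + 0.011654 + 0.004649 + 0.005456 + 0.014237 + 0.010460 + 0.017078 + 0.009330 + 0.006327 + 0.012913 = 0.103758.
To 4 decimal places, D = 0.1038.

0.1038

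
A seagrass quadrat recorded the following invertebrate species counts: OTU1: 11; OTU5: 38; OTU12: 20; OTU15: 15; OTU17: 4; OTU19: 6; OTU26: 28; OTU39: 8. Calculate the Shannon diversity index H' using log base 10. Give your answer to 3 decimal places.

Total N = 11+38+20+15+4+6+28+8 = 130, so the proportions are 0.08462, 0.29231, 0.15385, 0.11538, 0.03077, 0.04615, 0.21538, 0.06154 (working shown to 5 dp, full precision carried).
Each pᵢ log₁₀ pᵢ term: 0.08462×(-1.07255)=-0.09075, 0.29231×(-0.53416)=-0.15614, 0.15385×(-0.81291)=-0.12506, 0.11538×(-0.93785)=-0.10821, 0.03077×(-1.51188)=-0.04652, 0.04615×(-1.33579)=-0.06165, 0.21538×(-0.66679)=-0.14362, 0.06154×(-1.21085)=-0.07451.
Sum = -0.80647, so H' = 0.806.

0.806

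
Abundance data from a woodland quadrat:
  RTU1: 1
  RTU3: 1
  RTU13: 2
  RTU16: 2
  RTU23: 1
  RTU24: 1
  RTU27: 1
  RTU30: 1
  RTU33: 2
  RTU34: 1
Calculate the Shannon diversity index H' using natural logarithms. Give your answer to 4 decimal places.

2.2450

Total N = 1+1+2+2+1+1+1+1+2+1 = 13, so the proportions are 0.076923, 0.076923, 0.153846, 0.153846, 0.076923, 0.076923, 0.076923, 0.076923, 0.153846, 0.076923 (working shown to 6 dp, full precision carried).
Each pᵢ ln pᵢ term: 0.076923×(-2.564949)=-0.197304, 0.076923×(-2.564949)=-0.197304, 0.153846×(-1.871802)=-0.287970, 0.153846×(-1.871802)=-0.287970, 0.076923×(-2.564949)=-0.197304, 0.076923×(-2.564949)=-0.197304, 0.076923×(-2.564949)=-0.197304, 0.076923×(-2.564949)=-0.197304, 0.153846×(-1.871802)=-0.287970, 0.076923×(-2.564949)=-0.197304.
Sum = -2.245035, so H' = 2.2450.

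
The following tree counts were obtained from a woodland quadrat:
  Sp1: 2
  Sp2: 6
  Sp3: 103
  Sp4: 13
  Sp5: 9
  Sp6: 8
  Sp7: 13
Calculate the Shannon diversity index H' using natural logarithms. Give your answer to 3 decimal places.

1.189

Total N = 2+6+103+13+9+8+13 = 154, so the proportions are 0.01299, 0.03896, 0.66883, 0.08442, 0.05844, 0.05195, 0.08442 (working shown to 5 dp, full precision carried).
Each pᵢ ln pᵢ term: 0.01299×(-4.34381)=-0.05641, 0.03896×(-3.24519)=-0.12644, 0.66883×(-0.40222)=-0.26902, 0.08442×(-2.47200)=-0.20868, 0.05844×(-2.83973)=-0.16596, 0.05195×(-2.95751)=-0.15364, 0.08442×(-2.47200)=-0.20868.
Sum = -1.18882, so H' = 1.189.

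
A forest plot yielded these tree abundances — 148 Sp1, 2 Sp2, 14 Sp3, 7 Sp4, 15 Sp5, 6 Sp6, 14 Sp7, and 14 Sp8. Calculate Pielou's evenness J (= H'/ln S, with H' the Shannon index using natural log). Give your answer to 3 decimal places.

0.590

Total N = 148+2+14+7+15+6+14+14 = 220, so the proportions are 0.67273, 0.00909, 0.06364, 0.03182, 0.06818, 0.02727, 0.06364, 0.06364 (working shown to 5 dp, full precision carried).
H' = −Σ pᵢ ln pᵢ = −((-0.26668) + (-0.04273) + (-0.17529) + (-0.10970) + (-0.18311) + (-0.09823) + (-0.17529) + (-0.17529)) = 1.22632.
With S = 8 species, ln S = 2.07944, so J = 1.22632/2.07944 = 0.58974, i.e. 0.590 to 3 decimal places.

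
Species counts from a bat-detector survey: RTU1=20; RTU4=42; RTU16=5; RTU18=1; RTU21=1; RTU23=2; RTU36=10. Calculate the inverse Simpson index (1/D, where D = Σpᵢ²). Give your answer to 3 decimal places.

2.859

Total N = 20+42+5+1+1+2+10 = 81, so the proportions are 0.246914, 0.518519, 0.061728, 0.012346, 0.012346, 0.024691, 0.123457 (working shown to 6 dp, full precision carried).
D = 0.246914² + 0.518519² + 0.061728² + 0.012346² + 0.012346² + 0.024691² + 0.123457² = 0.060966 + 0.268861 + 0.003810 + 0.000152 + 0.000152 + 0.000610 + 0.015242 = 0.349794.
So 1/D = 2.85882, i.e. 2.859 to 3 decimal places.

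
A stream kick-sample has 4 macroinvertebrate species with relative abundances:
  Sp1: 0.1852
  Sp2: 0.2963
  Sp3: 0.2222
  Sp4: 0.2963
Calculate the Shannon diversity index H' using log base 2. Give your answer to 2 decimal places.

1.97

Each pᵢ log₂ pᵢ term (working shown to 4 dp, full precision carried): 0.1852×(-2.4328)=-0.4506, 0.2963×(-1.7549)=-0.5200, 0.2222×(-2.1701)=-0.4822, 0.2963×(-1.7549)=-0.5200.
Sum = -1.9727, so H' = 1.97.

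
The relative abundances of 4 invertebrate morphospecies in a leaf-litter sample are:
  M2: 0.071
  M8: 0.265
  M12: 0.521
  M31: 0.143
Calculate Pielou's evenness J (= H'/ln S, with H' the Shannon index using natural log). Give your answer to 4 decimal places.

H' = −Σ pᵢ ln pᵢ = −((-0.187800) + (-0.351927) + (-0.339695) + (-0.278122)) = 1.157544 (working shown to 6 dp, full precision carried).
With S = 4 species, ln S = 1.386294, so J = 1.157544/1.386294 = 0.834992, i.e. 0.8350 to 4 decimal places.

0.8350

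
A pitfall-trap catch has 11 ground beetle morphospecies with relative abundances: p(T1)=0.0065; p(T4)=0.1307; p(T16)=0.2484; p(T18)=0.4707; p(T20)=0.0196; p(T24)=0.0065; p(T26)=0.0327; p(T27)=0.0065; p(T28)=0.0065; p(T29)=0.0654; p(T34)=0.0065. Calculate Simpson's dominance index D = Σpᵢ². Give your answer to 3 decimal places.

0.306

D = 0.0065² + 0.1307² + 0.2484² + 0.4707² + 0.0196² + 0.0065² + 0.0327² + 0.0065² + 0.0065² + 0.0654² + 0.0065² = 0.00004 + 0.01708 + 0.06170 + 0.22156 + 0.00038 + 0.00004 + 0.00107 + 0.00004 + 0.00004 + 0.00428 + 0.00004 = 0.30629 (working shown to 5 dp, full precision carried).
To 3 decimal places, D = 0.306.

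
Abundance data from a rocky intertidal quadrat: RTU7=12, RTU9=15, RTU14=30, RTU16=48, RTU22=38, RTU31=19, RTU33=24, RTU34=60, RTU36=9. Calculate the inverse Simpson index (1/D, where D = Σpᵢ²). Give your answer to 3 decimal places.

6.749

Total N = 12+15+30+48+38+19+24+60+9 = 255, so the proportions are 0.0470588, 0.0588235, 0.1176471, 0.1882353, 0.1490196, 0.0745098, 0.0941176, 0.2352941, 0.0352941 (working shown to 7 dp, full precision carried).
D = 0.0470588² + 0.0588235² + 0.1176471² + 0.1882353² + 0.1490196² + 0.0745098² + 0.0941176² + 0.2352941² + 0.0352941² = 0.0022145 + 0.0034602 + 0.0138408 + 0.0354325 + 0.0222068 + 0.0055517 + 0.0088581 + 0.0553633 + 0.0012457 = 0.1481738.
So 1/D = 6.74883, i.e. 6.749 to 3 decimal places.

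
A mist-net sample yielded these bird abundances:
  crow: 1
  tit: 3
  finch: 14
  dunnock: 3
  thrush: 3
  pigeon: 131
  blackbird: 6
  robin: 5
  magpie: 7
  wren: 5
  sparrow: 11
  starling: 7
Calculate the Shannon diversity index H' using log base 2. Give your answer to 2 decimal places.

1.98

Total N = 1+3+14+3+3+131+6+5+7+5+11+7 = 196, so the proportions are 0.0051, 0.0153, 0.0714, 0.0153, 0.0153, 0.6684, 0.0306, 0.0255, 0.0357, 0.0255, 0.0561, 0.0357 (working shown to 4 dp, full precision carried).
Each pᵢ log₂ pᵢ term: 0.0051×(-7.6147)=-0.0389, 0.0153×(-6.0297)=-0.0923, 0.0714×(-3.8074)=-0.2720, 0.0153×(-6.0297)=-0.0923, 0.0153×(-6.0297)=-0.0923, 0.6684×(-0.5813)=-0.3885, 0.0306×(-5.0297)=-0.1540, 0.0255×(-5.2928)=-0.1350, 0.0357×(-4.8074)=-0.1717, 0.0255×(-5.2928)=-0.1350, 0.0561×(-4.1553)=-0.2332, 0.0357×(-4.8074)=-0.1717.
Sum = -1.9768, so H' = 1.98.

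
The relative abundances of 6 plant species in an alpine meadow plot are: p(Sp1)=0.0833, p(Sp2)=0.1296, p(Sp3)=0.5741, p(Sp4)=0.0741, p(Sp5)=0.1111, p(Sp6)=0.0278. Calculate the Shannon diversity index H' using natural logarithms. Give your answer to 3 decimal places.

Each pᵢ ln pᵢ term (working shown to 5 dp, full precision carried): 0.0833×(-2.48531)=-0.20703, 0.1296×(-2.04330)=-0.26481, 0.5741×(-0.55495)=-0.31860, 0.0741×(-2.60234)=-0.19283, 0.1111×(-2.19732)=-0.24412, 0.0278×(-3.58272)=-0.09960.
Sum = -1.32699, so H' = 1.327.

1.327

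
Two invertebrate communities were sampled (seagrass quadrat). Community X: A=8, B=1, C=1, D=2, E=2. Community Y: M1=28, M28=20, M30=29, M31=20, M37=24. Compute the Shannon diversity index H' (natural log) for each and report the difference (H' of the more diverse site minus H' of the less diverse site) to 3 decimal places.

0.344

Community X: N=14, proportions 0.57143, 0.07143, 0.07143, 0.14286, 0.14286, giving H' = 1.25276 (working shown to 5 dp, full precision carried).
Community Y: N=121, proportions 0.2314, 0.16529, 0.23967, 0.16529, 0.19835, giving H' = 1.59698.
Difference = |1.25276 − 1.59698| = 0.34422, i.e. 0.344 to 3 decimal places.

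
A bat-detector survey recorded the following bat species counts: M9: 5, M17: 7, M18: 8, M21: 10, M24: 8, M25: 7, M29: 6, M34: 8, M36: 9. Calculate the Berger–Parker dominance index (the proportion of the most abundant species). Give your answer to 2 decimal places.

0.15

Total N = 5+7+8+10+8+7+6+8+9 = 68, so the proportions are 0.0735, 0.1029, 0.1176, 0.1471, 0.1176, 0.1029, 0.0882, 0.1176, 0.1324 (working shown to 4 dp, full precision carried).
The largest proportion is 0.1471, i.e. d = 0.15 to 2 decimal places.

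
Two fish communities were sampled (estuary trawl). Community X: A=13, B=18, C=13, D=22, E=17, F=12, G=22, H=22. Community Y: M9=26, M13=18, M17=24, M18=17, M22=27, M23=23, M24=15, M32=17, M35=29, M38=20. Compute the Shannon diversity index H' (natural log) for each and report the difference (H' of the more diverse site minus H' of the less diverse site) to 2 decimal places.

Community X: N=139, proportions 0.0935, 0.1295, 0.0935, 0.1583, 0.1223, 0.0863, 0.1583, 0.1583, giving H' = 2.0517 (working shown to 4 dp, full precision carried).
Community Y: N=216, proportions 0.1204, 0.0833, 0.1111, 0.0787, 0.125, 0.1065, 0.0694, 0.0787, 0.1343, 0.0926, giving H' = 2.2798.
Difference = |2.0517 − 2.2798| = 0.2281, i.e. 0.23 to 2 decimal places.

0.23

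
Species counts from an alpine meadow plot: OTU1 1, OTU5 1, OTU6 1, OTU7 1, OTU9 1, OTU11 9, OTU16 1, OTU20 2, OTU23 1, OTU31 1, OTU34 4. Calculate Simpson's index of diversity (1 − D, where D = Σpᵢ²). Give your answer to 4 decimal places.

0.7940

Total N = 1+1+1+1+1+9+1+2+1+1+4 = 23, so the proportions are 0.043478, 0.043478, 0.043478, 0.043478, 0.043478, 0.391304, 0.043478, 0.086957, 0.043478, 0.043478, 0.173913 (working shown to 6 dp, full precision carried).
D = 0.043478² + 0.043478² + 0.043478² + 0.043478² + 0.043478² + 0.391304² + 0.043478² + 0.086957² + 0.043478² + 0.043478² + 0.173913² = 0.001890 + 0.001890 + 0.001890 + 0.001890 + 0.001890 + 0.153119 + 0.001890 + 0.007561 + 0.001890 + 0.001890 + 0.030246 = 0.206049.
So 1 − D = 0.793951, i.e. 0.7940 to 4 decimal places.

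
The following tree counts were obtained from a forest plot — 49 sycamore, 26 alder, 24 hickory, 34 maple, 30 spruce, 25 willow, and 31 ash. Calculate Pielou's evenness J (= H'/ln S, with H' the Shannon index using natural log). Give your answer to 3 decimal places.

0.985

Total N = 49+26+24+34+30+25+31 = 219, so the proportions are 0.22374, 0.11872, 0.10959, 0.15525, 0.13699, 0.11416, 0.14155 (working shown to 5 dp, full precision carried).
H' = −Σ pᵢ ln pᵢ = −((-0.33500) + (-0.25299) + (-0.24230) + (-0.28919) + (-0.27231) + (-0.24774) + (-0.27675)) = 1.91628.
With S = 7 species, ln S = 1.94591, so J = 1.91628/1.94591 = 0.98477, i.e. 0.985 to 3 decimal places.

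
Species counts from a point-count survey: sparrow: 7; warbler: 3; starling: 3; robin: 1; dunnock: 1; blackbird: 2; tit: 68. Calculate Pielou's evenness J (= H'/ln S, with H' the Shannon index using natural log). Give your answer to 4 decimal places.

Total N = 7+3+3+1+1+2+68 = 85, so the proportions are 0.082353, 0.035294, 0.035294, 0.011765, 0.011765, 0.023529, 0.8 (working shown to 6 dp, full precision carried).
H' = −Σ pᵢ ln pᵢ = −((-0.205614) + (-0.118025) + (-0.118025) + (-0.052266) + (-0.052266) + (-0.088224) + (-0.178515)) = 0.812935.
With S = 7 species, ln S = 1.945910, so J = 0.812935/1.945910 = 0.417766, i.e. 0.4178 to 4 decimal places.

0.4178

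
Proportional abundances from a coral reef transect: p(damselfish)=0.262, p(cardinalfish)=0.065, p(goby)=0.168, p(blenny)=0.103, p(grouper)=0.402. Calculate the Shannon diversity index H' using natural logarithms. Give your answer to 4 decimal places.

Each pᵢ ln pᵢ term (working shown to 6 dp, full precision carried): 0.262×(-1.339411)=-0.350926, 0.065×(-2.733368)=-0.177669, 0.168×(-1.783791)=-0.299677, 0.103×(-2.273026)=-0.234122, 0.402×(-0.911303)=-0.366344.
Sum = -1.428737, so H' = 1.4287.

1.4287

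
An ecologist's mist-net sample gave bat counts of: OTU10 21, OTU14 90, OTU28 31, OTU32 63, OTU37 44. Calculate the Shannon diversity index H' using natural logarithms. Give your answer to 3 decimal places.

Total N = 21+90+31+63+44 = 249, so the proportions are 0.08434, 0.36145, 0.1245, 0.25301, 0.17671 (working shown to 5 dp, full precision carried).
Each pᵢ ln pᵢ term: 0.08434×(-2.47293)=-0.20856, 0.36145×(-1.01764)=-0.36782, 0.1245×(-2.08347)=-0.25939, 0.25301×(-1.37432)=-0.34772, 0.17671×(-1.73326)=-0.30628.
Sum = -1.48977, so H' = 1.490.

1.490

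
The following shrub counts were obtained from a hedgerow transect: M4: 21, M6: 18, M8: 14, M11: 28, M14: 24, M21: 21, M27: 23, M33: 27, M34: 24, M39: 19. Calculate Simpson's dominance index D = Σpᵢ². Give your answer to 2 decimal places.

Total N = 21+18+14+28+24+21+23+27+24+19 = 219, so the proportions are 0.0959, 0.0822, 0.0639, 0.1279, 0.1096, 0.0959, 0.105, 0.1233, 0.1096, 0.0868 (working shown to 4 dp, full precision carried).
D = 0.0959² + 0.0822² + 0.0639² + 0.1279² + 0.1096² + 0.0959² + 0.105² + 0.1233² + 0.1096² + 0.0868² = 0.0092 + 0.0068 + 0.0041 + 0.0163 + 0.0120 + 0.0092 + 0.0110 + 0.0152 + 0.0120 + 0.0075 = 0.1034.
To 2 decimal places, D = 0.10.

0.10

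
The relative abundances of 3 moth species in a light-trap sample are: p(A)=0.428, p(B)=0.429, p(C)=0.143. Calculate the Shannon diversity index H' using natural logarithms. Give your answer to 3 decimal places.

Each pᵢ ln pᵢ term (working shown to 5 dp, full precision carried): 0.428×(-0.84863)=-0.36321, 0.429×(-0.84630)=-0.36306, 0.143×(-1.94491)=-0.27812.
Sum = -1.00440, so H' = 1.004.

1.004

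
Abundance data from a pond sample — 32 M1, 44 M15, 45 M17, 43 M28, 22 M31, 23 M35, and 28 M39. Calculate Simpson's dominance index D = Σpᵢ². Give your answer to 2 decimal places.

0.15

Total N = 32+44+45+43+22+23+28 = 237, so the proportions are 0.135, 0.1857, 0.1899, 0.1814, 0.0928, 0.097, 0.1181 (working shown to 4 dp, full precision carried).
D = 0.135² + 0.1857² + 0.1899² + 0.1814² + 0.0928² + 0.097² + 0.1181² = 0.0182 + 0.0345 + 0.0361 + 0.0329 + 0.0086 + 0.0094 + 0.0140 = 0.1537.
To 2 decimal places, D = 0.15.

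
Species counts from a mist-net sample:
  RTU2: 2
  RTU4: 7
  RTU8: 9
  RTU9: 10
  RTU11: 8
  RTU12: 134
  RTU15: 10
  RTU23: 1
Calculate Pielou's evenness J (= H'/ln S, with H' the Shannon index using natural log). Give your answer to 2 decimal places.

0.50

Total N = 2+7+9+10+8+134+10+1 = 181, so the proportions are 0.011, 0.0387, 0.0497, 0.0552, 0.0442, 0.7403, 0.0552, 0.0055 (working shown to 4 dp, full precision carried).
H' = −Σ pᵢ ln pᵢ = −((-0.0498) + (-0.1258) + (-0.1492) + (-0.1600) + (-0.1379) + (-0.2226) + (-0.1600) + (-0.0287)) = 1.0340.
With S = 8 species, ln S = 2.0794, so J = 1.0340/2.0794 = 0.4972, i.e. 0.50 to 2 decimal places.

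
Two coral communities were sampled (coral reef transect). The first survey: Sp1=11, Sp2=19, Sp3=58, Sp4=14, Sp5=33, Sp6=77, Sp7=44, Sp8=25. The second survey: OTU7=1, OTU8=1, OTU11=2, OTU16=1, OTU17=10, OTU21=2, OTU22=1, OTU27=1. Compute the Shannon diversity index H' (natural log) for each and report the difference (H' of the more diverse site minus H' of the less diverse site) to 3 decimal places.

0.309

The first survey: N=281, proportions 0.03915, 0.06762, 0.20641, 0.04982, 0.11744, 0.27402, 0.15658, 0.08897, giving H' = 1.89598 (working shown to 5 dp, full precision carried).
The second survey: N=19, proportions 0.05263, 0.05263, 0.10526, 0.05263, 0.52632, 0.10526, 0.05263, 0.05263, giving H' = 1.58663.
Difference = |1.89598 − 1.58663| = 0.30935, i.e. 0.309 to 3 decimal places.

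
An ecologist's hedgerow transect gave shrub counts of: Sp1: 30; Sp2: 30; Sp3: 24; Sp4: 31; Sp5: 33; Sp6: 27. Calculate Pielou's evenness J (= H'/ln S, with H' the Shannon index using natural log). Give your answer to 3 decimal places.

0.997

Total N = 30+30+24+31+33+27 = 175, so the proportions are 0.17143, 0.17143, 0.13714, 0.17714, 0.18857, 0.15429 (working shown to 5 dp, full precision carried).
H' = −Σ pᵢ ln pᵢ = −((-0.30233) + (-0.30233) + (-0.27247) + (-0.30660) + (-0.31459) + (-0.28835)) = 1.78667.
With S = 6 species, ln S = 1.79176, so J = 1.78667/1.79176 = 0.99716, i.e. 0.997 to 3 decimal places.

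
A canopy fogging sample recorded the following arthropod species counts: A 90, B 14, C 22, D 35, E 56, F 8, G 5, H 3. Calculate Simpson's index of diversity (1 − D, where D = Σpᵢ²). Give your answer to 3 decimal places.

0.756

Total N = 90+14+22+35+56+8+5+3 = 233, so the proportions are 0.38627, 0.06009, 0.09442, 0.15021, 0.24034, 0.03433, 0.02146, 0.01288 (working shown to 5 dp, full precision carried).
D = 0.38627² + 0.06009² + 0.09442² + 0.15021² + 0.24034² + 0.03433² + 0.02146² + 0.01288² = 0.14920 + 0.00361 + 0.00892 + 0.02256 + 0.05776 + 0.00118 + 0.00046 + 0.00017 = 0.24386.
So 1 − D = 0.75614, i.e. 0.756 to 3 decimal places.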